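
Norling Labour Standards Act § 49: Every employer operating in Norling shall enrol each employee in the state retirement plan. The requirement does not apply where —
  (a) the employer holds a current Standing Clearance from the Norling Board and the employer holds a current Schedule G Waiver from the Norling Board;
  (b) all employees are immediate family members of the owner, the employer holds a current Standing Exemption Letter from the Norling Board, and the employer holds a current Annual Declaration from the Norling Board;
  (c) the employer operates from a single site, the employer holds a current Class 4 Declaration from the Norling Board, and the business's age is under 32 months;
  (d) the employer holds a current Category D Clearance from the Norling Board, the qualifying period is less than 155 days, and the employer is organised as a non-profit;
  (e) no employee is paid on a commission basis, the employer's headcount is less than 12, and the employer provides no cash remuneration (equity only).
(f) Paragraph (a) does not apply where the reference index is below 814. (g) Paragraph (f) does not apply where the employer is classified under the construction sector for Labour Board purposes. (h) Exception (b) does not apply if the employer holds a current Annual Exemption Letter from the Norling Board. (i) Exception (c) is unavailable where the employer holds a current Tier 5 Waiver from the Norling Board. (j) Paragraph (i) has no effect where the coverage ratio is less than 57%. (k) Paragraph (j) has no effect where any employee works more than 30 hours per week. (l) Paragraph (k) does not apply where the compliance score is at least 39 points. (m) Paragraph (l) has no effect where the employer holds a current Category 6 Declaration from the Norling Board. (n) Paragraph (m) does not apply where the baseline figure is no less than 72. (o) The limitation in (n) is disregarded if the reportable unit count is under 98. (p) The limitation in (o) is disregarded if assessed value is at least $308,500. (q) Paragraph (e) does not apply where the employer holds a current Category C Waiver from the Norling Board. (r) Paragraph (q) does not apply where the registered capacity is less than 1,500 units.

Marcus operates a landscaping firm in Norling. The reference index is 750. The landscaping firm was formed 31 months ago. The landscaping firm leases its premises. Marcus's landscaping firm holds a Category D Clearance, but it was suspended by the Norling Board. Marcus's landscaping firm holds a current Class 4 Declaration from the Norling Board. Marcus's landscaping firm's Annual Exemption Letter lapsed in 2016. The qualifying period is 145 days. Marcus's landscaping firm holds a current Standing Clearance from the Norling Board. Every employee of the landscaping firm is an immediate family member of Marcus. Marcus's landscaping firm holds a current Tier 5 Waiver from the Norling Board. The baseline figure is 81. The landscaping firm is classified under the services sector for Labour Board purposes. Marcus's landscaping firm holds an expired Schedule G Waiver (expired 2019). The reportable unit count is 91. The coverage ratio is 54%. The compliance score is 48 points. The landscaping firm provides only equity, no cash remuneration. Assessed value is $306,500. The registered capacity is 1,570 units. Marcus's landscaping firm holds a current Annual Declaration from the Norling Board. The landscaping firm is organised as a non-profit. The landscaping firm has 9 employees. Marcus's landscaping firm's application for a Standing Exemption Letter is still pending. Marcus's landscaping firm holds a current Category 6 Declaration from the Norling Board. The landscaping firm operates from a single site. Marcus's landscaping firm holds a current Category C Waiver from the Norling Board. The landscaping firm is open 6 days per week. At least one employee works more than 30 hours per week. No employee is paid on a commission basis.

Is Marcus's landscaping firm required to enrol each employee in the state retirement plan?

Exception (a) fails — no current Schedule G Waiver is held.
Exception (b) requires that the employer holds a current Standing Exemption Letter from the Norling Board; but the Standing Exemption Letter is not current, so (b) is unavailable.
All of (c)'s requirements are met (the employer operates from a single site; a current Class 4 Declaration is held; the business's age is 31 months, under the 32 months limit). Turning to paragraphs (i)–(p): (i) operates against (c): a current Tier 5 Waiver is held. (j) operates (the coverage ratio is 54%, less than the 57% limit), but is set aside by (k): (k) operates — at least one employee exceeds 30 hours/week. (l) would limit (k) — the compliance score is 48 points, meeting the 39 points threshold — but (m) sets (l) aside: (m) operates against (l): a current Category 6 Declaration is held. (n) operates (the baseline figure is 81, meeting the 72 threshold), but is overridden by (o): (o) operates against (n): the reportable unit count is 91, under the 98 limit. (p), which would lift (o), does not operate here — assessed value is $306,500, short of $308,500. (c) is therefore removed.
Exception (d) fails — there is no Category D Clearance in force.
Exception (e): no employee is paid on commission; the employer's headcount is 9, less than the 12 limit; remuneration is equity-only — every condition holds. Turning to paragraphs (q)–(r): (q) operates against (e): a current Category C Waiver is held. (r) does not operate here (the registered capacity is 1,570 units, not less than 1,500 units), so (q) stands. Exception (e) does not apply.
Every exception is unavailable, so the rule governs.

Yes — Marcus's landscaping firm must enrol each employee in the state retirement plan.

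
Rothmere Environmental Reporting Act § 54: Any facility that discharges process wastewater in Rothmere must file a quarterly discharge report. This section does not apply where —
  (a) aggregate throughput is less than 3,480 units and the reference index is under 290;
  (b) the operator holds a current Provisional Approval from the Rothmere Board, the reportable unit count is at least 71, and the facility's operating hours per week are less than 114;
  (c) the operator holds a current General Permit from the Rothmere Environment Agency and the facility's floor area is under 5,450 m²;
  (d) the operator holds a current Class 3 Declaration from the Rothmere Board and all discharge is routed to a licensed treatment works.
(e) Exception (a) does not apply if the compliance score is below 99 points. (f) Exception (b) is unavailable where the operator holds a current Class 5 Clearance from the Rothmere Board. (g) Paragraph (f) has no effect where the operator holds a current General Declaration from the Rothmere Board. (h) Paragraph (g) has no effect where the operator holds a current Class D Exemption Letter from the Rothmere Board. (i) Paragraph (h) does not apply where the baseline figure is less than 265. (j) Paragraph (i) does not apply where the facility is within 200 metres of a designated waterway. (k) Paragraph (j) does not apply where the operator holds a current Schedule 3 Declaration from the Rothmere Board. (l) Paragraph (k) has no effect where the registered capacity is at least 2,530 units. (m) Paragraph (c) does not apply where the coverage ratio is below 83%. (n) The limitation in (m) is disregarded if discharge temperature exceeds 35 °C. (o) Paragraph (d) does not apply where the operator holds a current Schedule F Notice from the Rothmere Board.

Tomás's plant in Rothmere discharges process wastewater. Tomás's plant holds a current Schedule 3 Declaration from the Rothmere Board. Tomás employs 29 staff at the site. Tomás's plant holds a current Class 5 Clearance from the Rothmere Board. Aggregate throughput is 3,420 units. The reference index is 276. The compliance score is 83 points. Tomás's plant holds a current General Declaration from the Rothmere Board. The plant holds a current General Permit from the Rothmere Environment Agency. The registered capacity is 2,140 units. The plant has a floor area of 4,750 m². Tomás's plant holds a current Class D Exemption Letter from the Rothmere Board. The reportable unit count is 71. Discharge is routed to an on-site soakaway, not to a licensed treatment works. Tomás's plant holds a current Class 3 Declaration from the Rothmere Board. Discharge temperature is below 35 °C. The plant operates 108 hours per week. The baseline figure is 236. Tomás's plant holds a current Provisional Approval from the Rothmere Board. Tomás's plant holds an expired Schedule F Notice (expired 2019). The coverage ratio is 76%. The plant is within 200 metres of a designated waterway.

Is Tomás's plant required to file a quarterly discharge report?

No — exception (b) applies; Tomás's plant is not required to file a quarterly discharge report.

All of (a)'s requirements are met (aggregate throughput is 3,420 units, less than the 3,480 units limit; the reference index is 276, under the 290 limit). However, paragraph (e) must be considered: (e) operates against (a): the compliance score is 83 points, below the 99 points limit. Exception (a) does not apply.
Exception (b)'s conditions are all satisfied: a current Provisional Approval is held; the reportable unit count is 71, meeting the 71 threshold; the facility's operating hours per week are 108, less than the 114 limit. Under paragraphs (f)–(l): (f) is triggered (a current Class 5 Clearance is held), but is overridden by (g): (g) operates — a current General Declaration is held. (h) would limit (g) — a current Class D Exemption Letter is held — but (i) sets (h) aside: (i) operates against (h): the baseline figure is 236, less than the 265 limit. (j) would limit (i) — the plant is within 200 m of a designated waterway — but (k) sets (j) aside: (k) operates against (j): a current Schedule 3 Declaration is held. (l), which would lift (k), does not operate here — the registered capacity is 2,140 units, short of 2,530 units. Exception (b) stands.
Exception (c): a current General Permit is held; the facility's floor area is 4,750 m², under the 5,450 m² limit — every condition holds. But applying paragraphs (m)–(n): (m) is triggered — the coverage ratio is 76%, below the 83% limit. (n), which would lift (m), does not operate here — discharge temperature is below 35 °C. Exception (c) does not apply.
Exception (d) fails — discharge is not routed to a licensed treatment works.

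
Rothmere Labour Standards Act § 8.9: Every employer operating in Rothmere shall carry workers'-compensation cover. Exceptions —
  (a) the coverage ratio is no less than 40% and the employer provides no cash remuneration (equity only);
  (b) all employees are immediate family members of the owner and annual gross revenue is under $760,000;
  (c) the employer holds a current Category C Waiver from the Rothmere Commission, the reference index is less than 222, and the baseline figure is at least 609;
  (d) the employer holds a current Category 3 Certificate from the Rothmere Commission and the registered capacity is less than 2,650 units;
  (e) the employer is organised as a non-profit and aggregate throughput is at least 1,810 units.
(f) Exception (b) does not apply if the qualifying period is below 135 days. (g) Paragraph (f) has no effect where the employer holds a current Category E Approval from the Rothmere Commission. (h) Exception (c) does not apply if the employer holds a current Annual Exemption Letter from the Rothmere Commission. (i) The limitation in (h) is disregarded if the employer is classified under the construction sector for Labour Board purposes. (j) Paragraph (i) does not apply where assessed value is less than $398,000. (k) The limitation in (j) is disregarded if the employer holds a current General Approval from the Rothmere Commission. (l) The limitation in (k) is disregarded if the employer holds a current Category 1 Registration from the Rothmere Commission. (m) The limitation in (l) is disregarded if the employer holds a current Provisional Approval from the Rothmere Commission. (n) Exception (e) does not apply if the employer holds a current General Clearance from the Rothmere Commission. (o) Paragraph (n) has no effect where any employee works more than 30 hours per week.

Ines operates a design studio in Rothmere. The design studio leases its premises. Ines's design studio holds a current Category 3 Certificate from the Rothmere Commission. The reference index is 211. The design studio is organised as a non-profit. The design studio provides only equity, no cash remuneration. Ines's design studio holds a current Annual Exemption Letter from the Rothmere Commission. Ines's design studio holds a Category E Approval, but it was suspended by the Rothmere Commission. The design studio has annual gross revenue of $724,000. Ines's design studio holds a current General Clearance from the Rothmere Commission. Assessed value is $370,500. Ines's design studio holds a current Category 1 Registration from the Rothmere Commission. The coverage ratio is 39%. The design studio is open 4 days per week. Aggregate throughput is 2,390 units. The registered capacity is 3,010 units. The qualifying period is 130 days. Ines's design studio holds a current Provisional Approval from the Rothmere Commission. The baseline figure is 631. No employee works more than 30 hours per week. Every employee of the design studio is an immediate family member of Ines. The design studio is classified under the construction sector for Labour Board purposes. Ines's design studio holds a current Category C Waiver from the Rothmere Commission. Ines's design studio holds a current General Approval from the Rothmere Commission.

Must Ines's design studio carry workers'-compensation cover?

Exception (a) fails — the coverage ratio is 39%, short of 40%.
All of (b)'s requirements are met (every employee is an immediate family member; annual gross revenue is $724,000, under the $760,000 limit). Turning to paragraphs (f)–(g): (f) operates — the qualifying period is 130 days, below the 135 days limit. (g), which would lift (f), is not engaged — there is no Category E Approval in force. Exception (b) does not apply.
Exception (c): a current Category C Waiver is held; the reference index is 211, less than the 222 limit; the baseline figure is 631, meeting the 609 threshold — every condition holds. Considering the limiting provisions: (h) would limit (c) — a current Annual Exemption Letter is held — but (i) sets (h) aside: (i) operates against (h): the design studio is classified under the construction sector. (j) would limit (i) — assessed value is $370,500, less than the $398,000 limit — but (k) sets (j) aside: (k) operates against (j): a current General Approval is held. (l) operates (a current Category 1 Registration is held), but yields to (m): (m) operates — a current Provisional Approval is held. (c) remains available.
Exception (d) does not apply: the registered capacity is 3,010 units, not less than 2,650 units.
All of (e)'s requirements are met (the employer is a non-profit; aggregate throughput is 2,390 units, meeting the 1,810 units threshold). But: (n) operates against (e): a current General Clearance is held. (o), which would lift (n), is inapplicable — no employee exceeds 30 hours/week. So (e) is unavailable.

No — exception (c) applies; Ines's design studio is not required to carry workers'-compensation cover.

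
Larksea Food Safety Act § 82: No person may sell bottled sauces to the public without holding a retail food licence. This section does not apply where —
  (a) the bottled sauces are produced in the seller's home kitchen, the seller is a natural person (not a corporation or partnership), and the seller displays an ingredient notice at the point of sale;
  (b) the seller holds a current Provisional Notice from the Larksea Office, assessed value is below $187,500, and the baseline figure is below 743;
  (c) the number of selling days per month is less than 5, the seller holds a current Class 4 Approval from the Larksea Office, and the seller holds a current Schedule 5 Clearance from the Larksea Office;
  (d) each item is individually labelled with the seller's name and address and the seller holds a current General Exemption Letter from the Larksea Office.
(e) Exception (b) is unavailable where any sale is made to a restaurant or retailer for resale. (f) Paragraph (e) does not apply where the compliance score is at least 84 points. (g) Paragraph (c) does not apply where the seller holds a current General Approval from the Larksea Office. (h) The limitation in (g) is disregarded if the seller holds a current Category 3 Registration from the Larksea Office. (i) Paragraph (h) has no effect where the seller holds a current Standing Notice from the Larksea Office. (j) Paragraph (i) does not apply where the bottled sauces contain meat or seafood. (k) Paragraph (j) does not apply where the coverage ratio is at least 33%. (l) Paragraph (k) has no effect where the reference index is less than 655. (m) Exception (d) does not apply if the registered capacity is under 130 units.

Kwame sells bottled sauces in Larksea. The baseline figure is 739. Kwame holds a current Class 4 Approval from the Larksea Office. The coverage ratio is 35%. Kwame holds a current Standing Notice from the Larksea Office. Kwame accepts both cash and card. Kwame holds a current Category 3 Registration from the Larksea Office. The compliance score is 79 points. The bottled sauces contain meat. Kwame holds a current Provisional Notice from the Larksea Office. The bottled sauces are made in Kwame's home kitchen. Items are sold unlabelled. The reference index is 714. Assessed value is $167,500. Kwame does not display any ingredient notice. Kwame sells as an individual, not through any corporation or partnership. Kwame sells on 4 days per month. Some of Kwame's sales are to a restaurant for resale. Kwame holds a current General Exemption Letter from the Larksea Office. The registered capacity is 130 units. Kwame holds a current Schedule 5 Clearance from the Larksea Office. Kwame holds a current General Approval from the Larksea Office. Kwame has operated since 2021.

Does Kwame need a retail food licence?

Yes — Kwame must hold a retail food licence.

Exception (a) does not apply: no ingredient notice is displayed.
Exception (b)'s conditions are all satisfied: a current Provisional Notice is held; assessed value is $167,500, below the $187,500 limit; the baseline figure is 739, below the 743 limit. But: (e) operates against (b): some sales are to a restaurant for resale. (f) does not operate here (the compliance score is 79 points, short of 84 points), so (e) stands. Exception (b) does not apply.
Exception (c) is satisfied on its face — the number of selling days per month is 4, less than the 5 limit; a current Class 4 Approval is held; a current Schedule 5 Clearance is held. But: (g) is engaged — a current General Approval is held. (h) would limit (g) — a current Category 3 Registration is held — but (i) sets (h) aside: (i) is engaged — a current Standing Notice is held. (j) would limit (i) — the bottled sauces contain meat — but (k) sets (j) aside: (k) is triggered — the coverage ratio is 35%, meeting the 33% threshold. (l) is not engaged (the reference index is 714, not less than 655), so (k) stands. Exception (c) does not apply.
Exception (d) fails — items are sold unlabelled.
None of the exceptions is available; § 82 applies in full.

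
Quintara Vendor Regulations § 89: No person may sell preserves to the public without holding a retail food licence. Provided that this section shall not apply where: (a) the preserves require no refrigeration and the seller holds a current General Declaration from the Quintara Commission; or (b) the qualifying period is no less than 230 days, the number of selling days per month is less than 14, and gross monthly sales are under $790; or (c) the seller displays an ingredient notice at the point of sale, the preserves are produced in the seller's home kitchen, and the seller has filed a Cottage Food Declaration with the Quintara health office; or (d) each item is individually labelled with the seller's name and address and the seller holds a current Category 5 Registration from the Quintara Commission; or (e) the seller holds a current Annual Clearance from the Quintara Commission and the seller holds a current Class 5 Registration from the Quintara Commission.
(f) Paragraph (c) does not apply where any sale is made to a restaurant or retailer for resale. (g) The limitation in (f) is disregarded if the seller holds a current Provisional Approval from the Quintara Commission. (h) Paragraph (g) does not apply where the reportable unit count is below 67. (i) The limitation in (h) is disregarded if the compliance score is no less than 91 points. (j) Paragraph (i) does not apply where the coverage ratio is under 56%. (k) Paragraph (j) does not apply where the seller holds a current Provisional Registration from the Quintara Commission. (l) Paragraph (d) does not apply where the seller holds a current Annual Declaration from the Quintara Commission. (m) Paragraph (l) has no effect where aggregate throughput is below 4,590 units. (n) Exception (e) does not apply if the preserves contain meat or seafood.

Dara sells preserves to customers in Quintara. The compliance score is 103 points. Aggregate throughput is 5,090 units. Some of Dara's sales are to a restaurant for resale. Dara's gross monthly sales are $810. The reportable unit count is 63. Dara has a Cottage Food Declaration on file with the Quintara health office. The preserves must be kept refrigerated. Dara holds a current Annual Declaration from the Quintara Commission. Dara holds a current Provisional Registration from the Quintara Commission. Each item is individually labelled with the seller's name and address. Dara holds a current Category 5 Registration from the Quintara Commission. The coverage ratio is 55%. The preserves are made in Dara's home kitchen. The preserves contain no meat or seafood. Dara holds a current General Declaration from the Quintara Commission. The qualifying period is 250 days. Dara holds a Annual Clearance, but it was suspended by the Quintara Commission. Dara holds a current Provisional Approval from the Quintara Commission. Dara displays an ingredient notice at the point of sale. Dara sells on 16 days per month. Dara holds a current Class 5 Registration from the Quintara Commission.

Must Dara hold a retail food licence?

No — exception (c) applies; Dara is not required to hold a retail food licence.

Exception (a) requires that the preserves require no refrigeration; but the preserves require refrigeration, so (a) is unavailable.
Exception (b) fails — the number of selling days per month is 16, not less than 14.
All of (c)'s requirements are met (an ingredient notice is displayed; the preserves are home-kitchen produced; a Cottage Food Declaration is on file). Under paragraphs (f)–(k): (f) is triggered (some sales are to a restaurant for resale), but is set aside by (g): (g) applies — a current Provisional Approval is held. (h) is engaged (the reportable unit count is 63, below the 67 limit), but yields to (i): (i) is triggered — the compliance score is 103 points, meeting the 91 points threshold. (j) would limit (i) — the coverage ratio is 55%, under the 56% limit — but (k) sets (j) aside: (k) operates against (j): a current Provisional Registration is held. So (c) applies.
Exception (d)'s conditions are all satisfied: items are individually labelled; a current Category 5 Registration is held. Turning to paragraphs (l)–(m): (l) operates against (d): a current Annual Declaration is held. (m), which would lift (l), is not engaged — aggregate throughput is 5,090 units, not below 4,590 units. So (d) is unavailable.
Exception (e) fails — there is no Annual Clearance in force.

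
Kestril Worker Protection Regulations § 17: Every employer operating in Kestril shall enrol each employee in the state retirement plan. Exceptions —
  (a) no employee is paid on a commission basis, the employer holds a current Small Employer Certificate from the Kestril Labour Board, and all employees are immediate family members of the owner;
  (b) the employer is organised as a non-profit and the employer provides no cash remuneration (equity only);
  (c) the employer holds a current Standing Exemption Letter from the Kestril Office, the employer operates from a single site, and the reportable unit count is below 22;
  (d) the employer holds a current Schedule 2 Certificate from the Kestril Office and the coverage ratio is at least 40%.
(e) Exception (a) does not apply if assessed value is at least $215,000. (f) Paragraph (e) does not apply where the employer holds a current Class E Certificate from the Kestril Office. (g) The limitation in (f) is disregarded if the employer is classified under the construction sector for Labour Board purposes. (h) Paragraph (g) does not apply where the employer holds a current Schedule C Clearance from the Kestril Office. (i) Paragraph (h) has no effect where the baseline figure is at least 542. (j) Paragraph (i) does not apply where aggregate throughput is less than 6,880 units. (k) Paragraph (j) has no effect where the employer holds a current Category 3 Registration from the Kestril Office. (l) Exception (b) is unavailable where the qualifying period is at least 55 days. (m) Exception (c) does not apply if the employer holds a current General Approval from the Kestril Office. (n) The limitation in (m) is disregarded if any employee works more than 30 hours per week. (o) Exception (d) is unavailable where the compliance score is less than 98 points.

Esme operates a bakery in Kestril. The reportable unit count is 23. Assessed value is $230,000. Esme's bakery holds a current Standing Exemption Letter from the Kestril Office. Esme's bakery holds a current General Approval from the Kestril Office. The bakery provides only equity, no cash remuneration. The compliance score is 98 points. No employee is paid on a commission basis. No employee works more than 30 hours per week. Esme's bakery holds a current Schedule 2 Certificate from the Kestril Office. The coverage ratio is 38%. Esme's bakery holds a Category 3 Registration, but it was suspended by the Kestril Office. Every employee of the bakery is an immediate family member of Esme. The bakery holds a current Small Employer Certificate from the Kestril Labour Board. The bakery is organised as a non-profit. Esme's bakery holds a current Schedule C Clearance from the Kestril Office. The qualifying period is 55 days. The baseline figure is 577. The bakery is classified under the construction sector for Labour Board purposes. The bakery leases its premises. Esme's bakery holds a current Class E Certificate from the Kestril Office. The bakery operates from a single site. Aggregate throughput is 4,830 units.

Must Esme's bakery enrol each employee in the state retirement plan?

Exception (a)'s conditions are all satisfied: no employee is paid on commission; a current Small Employer Certificate is held; every employee is an immediate family member. Under paragraphs (e)–(k): (e) would limit (a) — assessed value is $230,000, meeting the $215,000 threshold — but (f) sets (e) aside: (f) operates against (e): a current Class E Certificate is held. (g) would limit (f) — the bakery is classified under the construction sector — but (h) sets (g) aside: (h) operates against (g): a current Schedule C Clearance is held. (i) would limit (h) — the baseline figure is 577, meeting the 542 threshold — but (j) sets (i) aside: (j) is triggered — aggregate throughput is 4,830 units, less than the 6,880 units limit. (k), which would lift (j), is not triggered — there is no Category 3 Registration in force. (a) remains available.
Exception (b): the employer is a non-profit; remuneration is equity-only — every condition holds. But: (l) is triggered — the qualifying period is 55 days, meeting the 55 days threshold. Exception (b) does not apply.
Exception (c) fails — the reportable unit count is 23, not below 22.
Exception (d) does not apply: the coverage ratio is 38%, short of 40%.

No — exception (a) applies; Esme's bakery is not required to enrol each employee in the state retirement plan.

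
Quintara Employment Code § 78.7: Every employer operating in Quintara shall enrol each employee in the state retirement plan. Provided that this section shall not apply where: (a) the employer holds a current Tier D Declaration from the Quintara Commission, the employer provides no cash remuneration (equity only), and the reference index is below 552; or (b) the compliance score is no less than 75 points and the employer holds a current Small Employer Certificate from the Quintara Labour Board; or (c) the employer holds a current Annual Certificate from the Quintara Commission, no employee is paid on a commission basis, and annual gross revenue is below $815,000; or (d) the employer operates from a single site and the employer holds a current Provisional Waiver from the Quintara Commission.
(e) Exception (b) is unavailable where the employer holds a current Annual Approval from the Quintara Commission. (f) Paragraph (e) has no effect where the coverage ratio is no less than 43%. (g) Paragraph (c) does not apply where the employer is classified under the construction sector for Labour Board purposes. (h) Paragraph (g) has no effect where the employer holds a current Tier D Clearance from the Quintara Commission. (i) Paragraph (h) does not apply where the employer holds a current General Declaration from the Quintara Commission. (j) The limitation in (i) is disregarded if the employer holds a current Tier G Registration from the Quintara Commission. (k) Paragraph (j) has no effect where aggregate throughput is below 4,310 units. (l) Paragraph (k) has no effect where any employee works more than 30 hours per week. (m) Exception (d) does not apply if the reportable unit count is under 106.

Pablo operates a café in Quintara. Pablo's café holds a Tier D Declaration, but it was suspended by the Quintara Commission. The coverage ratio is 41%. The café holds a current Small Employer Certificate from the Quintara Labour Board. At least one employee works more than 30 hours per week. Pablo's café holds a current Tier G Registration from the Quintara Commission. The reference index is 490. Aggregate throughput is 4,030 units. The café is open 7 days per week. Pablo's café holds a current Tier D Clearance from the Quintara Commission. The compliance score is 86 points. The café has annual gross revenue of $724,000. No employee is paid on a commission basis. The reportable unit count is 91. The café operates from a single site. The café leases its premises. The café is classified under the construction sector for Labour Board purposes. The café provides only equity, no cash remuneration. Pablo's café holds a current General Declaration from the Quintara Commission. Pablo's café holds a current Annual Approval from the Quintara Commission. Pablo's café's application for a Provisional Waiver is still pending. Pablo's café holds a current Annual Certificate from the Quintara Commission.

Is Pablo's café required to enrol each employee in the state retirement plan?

Exception (a) does not apply: no current Tier D Declaration is held.
Exception (b)'s conditions are all satisfied: the compliance score is 86 points, meeting the 75 points threshold; a current Small Employer Certificate is held. But: (e) operates against (b): a current Annual Approval is held. (f) is inapplicable (the coverage ratio is 41%, short of 43%), so (e) stands. Exception (b) does not apply.
Exception (c) is satisfied on its face — a current Annual Certificate is held; no employee is paid on commission; annual gross revenue is $724,000, below the $815,000 limit. As to paragraphs (g)–(l): (g) would limit (c) — the café is classified under the construction sector — but (h) sets (g) aside: (h) is engaged — a current Tier D Clearance is held. (i) is triggered (a current General Declaration is held), but is set aside by (j): (j) operates — a current Tier G Registration is held. (k) would limit (j) — aggregate throughput is 4,030 units, below the 4,310 units limit — but (l) sets (k) aside: (l) operates against (k): at least one employee exceeds 30 hours/week. Exception (c) stands.
Exception (d) fails — the Provisional Waiver is not current.

No — exception (c) applies; Pablo's café is not required to enrol each employee in the state retirement plan.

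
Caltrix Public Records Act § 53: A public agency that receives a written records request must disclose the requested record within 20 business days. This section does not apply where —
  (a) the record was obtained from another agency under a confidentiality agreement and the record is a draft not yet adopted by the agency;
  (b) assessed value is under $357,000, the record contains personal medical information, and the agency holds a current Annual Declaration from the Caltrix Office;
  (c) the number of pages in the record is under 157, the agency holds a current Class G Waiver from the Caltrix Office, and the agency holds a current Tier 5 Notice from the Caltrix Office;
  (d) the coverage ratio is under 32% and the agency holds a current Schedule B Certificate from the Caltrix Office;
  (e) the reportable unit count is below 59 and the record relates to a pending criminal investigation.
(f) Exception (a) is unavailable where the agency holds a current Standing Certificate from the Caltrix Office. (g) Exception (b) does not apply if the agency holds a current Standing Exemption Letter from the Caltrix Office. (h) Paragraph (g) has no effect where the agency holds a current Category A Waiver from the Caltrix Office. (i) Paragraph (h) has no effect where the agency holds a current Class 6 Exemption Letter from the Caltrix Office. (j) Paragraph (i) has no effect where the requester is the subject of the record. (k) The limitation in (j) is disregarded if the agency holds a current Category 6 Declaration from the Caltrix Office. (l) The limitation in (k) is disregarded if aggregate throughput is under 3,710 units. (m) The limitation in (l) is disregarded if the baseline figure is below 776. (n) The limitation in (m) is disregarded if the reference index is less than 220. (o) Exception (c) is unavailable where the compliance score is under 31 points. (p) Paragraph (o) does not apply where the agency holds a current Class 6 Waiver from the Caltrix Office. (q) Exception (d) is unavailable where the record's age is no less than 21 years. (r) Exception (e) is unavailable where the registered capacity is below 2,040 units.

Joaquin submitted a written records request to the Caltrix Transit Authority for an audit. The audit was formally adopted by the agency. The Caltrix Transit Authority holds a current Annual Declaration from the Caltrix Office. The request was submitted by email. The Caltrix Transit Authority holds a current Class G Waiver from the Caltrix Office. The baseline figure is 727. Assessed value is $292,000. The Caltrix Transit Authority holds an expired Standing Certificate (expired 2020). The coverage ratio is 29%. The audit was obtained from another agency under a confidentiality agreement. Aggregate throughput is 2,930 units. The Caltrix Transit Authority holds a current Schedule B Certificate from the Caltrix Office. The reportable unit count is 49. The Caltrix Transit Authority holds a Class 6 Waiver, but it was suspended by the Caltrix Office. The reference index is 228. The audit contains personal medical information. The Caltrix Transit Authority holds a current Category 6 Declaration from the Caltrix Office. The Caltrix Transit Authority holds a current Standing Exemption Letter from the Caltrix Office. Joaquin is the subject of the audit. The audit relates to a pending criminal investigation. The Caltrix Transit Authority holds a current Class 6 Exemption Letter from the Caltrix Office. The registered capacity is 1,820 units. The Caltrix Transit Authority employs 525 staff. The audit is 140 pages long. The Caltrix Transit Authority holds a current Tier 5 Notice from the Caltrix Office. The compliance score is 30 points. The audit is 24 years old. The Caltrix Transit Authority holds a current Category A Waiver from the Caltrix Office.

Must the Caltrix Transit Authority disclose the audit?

Exception (a) fails — the audit has been formally adopted.
Exception (b) is satisfied on its face — assessed value is $292,000, under the $357,000 limit; the audit contains personal medical information; a current Annual Declaration is held. But: (g) operates against (b): a current Standing Exemption Letter is held. (h) would limit (g) — a current Category A Waiver is held — but (i) sets (h) aside: (i) is triggered — a current Class 6 Exemption Letter is held. (j) operates (Joaquin is the subject of the audit), but is set aside by (k): (k) operates against (j): a current Category 6 Declaration is held. (l) would limit (k) — aggregate throughput is 2,930 units, under the 3,710 units limit — but (m) sets (l) aside: (m) operates — the baseline figure is 727, below the 776 limit. (n) does not operate here (the reference index is 228, not less than 220), so (m) stands. So (b) is unavailable.
Exception (c)'s conditions are all satisfied: the number of pages in the record is 140, under the 157 limit; a current Class G Waiver is held; a current Tier 5 Notice is held. But applying paragraphs (o)–(p): (o) operates — the compliance score is 30 points, under the 31 points limit. (p) does not operate here (there is no Class 6 Waiver in force), so (o) stands. Exception (c) does not apply.
All of (d)'s requirements are met (the coverage ratio is 29%, under the 32% limit; a current Schedule B Certificate is held). Turning to paragraph (q): (q) operates against (d): the record's age is 24 years, meeting the 21 years threshold. (d) is therefore removed.
All of (e)'s requirements are met (the reportable unit count is 49, below the 59 limit; the audit relates to a pending investigation). However, paragraph (r) must be considered: (r) applies — the registered capacity is 1,820 units, below the 2,040 units limit. Exception (e) does not apply.
No exception is made out. the Caltrix Transit Authority falls within the general rule.

Yes — the Caltrix Transit Authority must disclose the audit.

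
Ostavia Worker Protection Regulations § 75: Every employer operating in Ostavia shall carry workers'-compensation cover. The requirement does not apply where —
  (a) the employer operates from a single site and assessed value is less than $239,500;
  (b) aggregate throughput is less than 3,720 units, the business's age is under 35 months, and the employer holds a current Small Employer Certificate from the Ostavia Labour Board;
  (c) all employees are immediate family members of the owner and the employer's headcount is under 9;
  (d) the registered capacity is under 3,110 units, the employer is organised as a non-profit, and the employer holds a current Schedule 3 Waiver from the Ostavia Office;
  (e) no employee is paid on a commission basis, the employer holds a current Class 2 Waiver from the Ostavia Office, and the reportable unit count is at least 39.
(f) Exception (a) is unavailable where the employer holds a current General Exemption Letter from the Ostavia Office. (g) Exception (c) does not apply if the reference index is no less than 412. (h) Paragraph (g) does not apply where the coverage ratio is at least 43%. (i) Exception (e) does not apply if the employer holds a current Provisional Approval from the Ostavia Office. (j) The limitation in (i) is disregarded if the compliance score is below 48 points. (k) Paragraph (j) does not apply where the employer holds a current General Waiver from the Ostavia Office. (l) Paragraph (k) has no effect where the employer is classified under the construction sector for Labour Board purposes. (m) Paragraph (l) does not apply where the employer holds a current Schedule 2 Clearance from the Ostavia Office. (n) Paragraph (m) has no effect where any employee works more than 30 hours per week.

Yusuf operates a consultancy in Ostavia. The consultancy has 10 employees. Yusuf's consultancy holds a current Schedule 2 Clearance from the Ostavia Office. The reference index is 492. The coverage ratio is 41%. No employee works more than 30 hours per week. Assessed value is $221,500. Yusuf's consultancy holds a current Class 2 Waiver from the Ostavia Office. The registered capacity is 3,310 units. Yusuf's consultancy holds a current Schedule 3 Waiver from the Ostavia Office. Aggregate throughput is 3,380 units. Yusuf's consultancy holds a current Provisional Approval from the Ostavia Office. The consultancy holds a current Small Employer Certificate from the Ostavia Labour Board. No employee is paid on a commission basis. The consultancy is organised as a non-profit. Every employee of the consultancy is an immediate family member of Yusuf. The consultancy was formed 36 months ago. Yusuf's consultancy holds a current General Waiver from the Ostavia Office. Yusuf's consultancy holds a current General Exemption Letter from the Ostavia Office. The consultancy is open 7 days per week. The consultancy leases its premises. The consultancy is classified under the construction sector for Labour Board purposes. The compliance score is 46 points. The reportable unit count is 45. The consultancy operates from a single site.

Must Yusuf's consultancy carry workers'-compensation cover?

Yes — Yusuf's consultancy must carry workers'-compensation cover.

Exception (a) is satisfied on its face — the employer operates from a single site; assessed value is $221,500, less than the $239,500 limit. But: (f) applies — a current General Exemption Letter is held. (a) is therefore removed.
Exception (b) fails — the business's age is 36 months, not under 35 months.
Exception (c) fails — the employer's headcount is 10, not under 9.
Exception (d) fails — the registered capacity is 3,310 units, not under 3,110 units.
Exception (e)'s conditions are all satisfied: no employee is paid on commission; a current Class 2 Waiver is held; the reportable unit count is 45, meeting the 39 threshold. However, paragraphs (i)–(n) must be considered: (i) operates against (e): a current Provisional Approval is held. (j) would limit (i) — the compliance score is 46 points, below the 48 points limit — but (k) sets (j) aside: (k) operates against (j): a current General Waiver is held. (l) would limit (k) — the consultancy is classified under the construction sector — but (m) sets (l) aside: (m) is engaged — a current Schedule 2 Clearance is held. (n) is not engaged (no employee exceeds 30 hours/week), so (m) stands. So (e) is unavailable.
No exception is made out. Yusuf's consultancy falls within the general rule.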